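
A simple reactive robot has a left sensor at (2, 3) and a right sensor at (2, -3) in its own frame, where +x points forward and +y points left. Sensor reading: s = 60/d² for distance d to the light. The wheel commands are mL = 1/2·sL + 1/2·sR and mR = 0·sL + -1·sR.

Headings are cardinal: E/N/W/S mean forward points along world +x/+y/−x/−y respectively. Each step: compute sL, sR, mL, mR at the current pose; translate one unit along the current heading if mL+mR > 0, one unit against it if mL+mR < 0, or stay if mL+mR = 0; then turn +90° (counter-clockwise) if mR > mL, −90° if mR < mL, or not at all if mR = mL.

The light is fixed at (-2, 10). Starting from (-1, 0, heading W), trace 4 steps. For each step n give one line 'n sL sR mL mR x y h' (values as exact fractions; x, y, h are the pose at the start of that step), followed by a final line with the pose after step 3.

n=0: pose=(-1,0,W); sL=6/17, sR=6/5; mL=66/85, mR=-6/5; mL+mR=-36/85 → advance -1; mR−mL=-168/85 → turn -1·90°
n=1: pose=(0,0,N); sL=12/13, sR=60/89; mL=924/1157, mR=-60/89; mL+mR=144/1157 → advance +1; mR−mL=-1704/1157 → turn -1·90°
n=2: pose=(0,1,E); sL=15/13, sR=3/8; mL=159/208, mR=-3/8; mL+mR=81/208 → advance +1; mR−mL=-237/208 → turn -1·90°
n=3: pose=(1,1,S); sL=60/157, sR=60/121; mL=8340/18997, mR=-60/121; mL+mR=-1080/18997 → advance -1; mR−mL=-17760/18997 → turn -1·90°

0 6/17 6/5 66/85 -6/5 -1 0 W
1 12/13 60/89 924/1157 -60/89 0 0 N
2 15/13 3/8 159/208 -3/8 0 1 E
3 60/157 60/121 8340/18997 -60/121 1 1 S
final 1 2 W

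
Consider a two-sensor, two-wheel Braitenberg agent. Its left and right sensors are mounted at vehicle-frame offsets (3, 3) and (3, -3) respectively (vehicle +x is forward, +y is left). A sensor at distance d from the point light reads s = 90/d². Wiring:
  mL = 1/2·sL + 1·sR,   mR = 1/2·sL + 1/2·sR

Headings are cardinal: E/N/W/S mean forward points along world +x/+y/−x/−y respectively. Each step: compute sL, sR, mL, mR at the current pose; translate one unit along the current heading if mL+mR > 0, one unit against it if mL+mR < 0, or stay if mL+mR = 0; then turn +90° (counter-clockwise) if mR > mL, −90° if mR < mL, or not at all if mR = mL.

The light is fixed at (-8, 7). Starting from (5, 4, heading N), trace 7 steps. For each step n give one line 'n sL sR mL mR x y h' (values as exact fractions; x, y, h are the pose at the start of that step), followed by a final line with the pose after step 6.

n=0: pose=(5,4,N); sL=9/10, sR=45/128; mL=513/640, mR=801/1280; mL+mR=1827/1280 → advance +1; mR−mL=-45/256 → turn -1·90°
n=1: pose=(5,5,E); sL=90/257, sR=90/281; mL=35775/72217, mR=24210/72217; mL+mR=59985/72217 → advance +1; mR−mL=-45/281 → turn -1·90°
n=2: pose=(6,5,S); sL=45/157, sR=45/73; mL=17415/22922, mR=5175/11461; mL+mR=27765/22922 → advance +1; mR−mL=-45/146 → turn -1·90°
n=3: pose=(6,4,W); sL=90/157, sR=90/121; mL=19575/18997, mR=12510/18997; mL+mR=32085/18997 → advance +1; mR−mL=-45/121 → turn -1·90°
n=4: pose=(5,4,N); sL=9/10, sR=45/128; mL=513/640, mR=801/1280; mL+mR=1827/1280 → advance +1; mR−mL=-45/256 → turn -1·90°
n=5: pose=(5,5,E); sL=90/257, sR=90/281; mL=35775/72217, mR=24210/72217; mL+mR=59985/72217 → advance +1; mR−mL=-45/281 → turn -1·90°
n=6: pose=(6,5,S); sL=45/157, sR=45/73; mL=17415/22922, mR=5175/11461; mL+mR=27765/22922 → advance +1; mR−mL=-45/146 → turn -1·90°

0 9/10 45/128 513/640 801/1280 5 4 N
1 90/257 90/281 35775/72217 24210/72217 5 5 E
2 45/157 45/73 17415/22922 5175/11461 6 5 S
3 90/157 90/121 19575/18997 12510/18997 6 4 W
4 9/10 45/128 513/640 801/1280 5 4 N
5 90/257 90/281 35775/72217 24210/72217 5 5 E
6 45/157 45/73 17415/22922 5175/11461 6 5 S
final 6 4 W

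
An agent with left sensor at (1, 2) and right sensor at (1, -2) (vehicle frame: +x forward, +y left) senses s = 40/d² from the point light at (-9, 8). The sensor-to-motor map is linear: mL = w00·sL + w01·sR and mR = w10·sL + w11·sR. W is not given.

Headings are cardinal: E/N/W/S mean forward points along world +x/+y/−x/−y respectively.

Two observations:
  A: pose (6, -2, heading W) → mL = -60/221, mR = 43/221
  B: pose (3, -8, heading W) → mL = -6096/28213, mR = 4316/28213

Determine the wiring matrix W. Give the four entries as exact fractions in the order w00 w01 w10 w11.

obs A: pose=(6,-2,W) → sL=2/17, sR=2/13, mL=-60/221, mR=43/221
obs B: pose=(3,-8,W) → sL=8/89, sR=40/317, mL=-6096/28213, mR=4316/28213
sensor matrix S = [[2/17, 2/13], [8/89, 40/317]]; det S = 6336/6235073
solve [mL_A; mL_B] = S·[w00; w01] and [mR_A; mR_B] = S·[w10; w11]:
  w00 = -1, w01 = -1, w10 = 1, w11 = 1/2

-1 -1 1 1/2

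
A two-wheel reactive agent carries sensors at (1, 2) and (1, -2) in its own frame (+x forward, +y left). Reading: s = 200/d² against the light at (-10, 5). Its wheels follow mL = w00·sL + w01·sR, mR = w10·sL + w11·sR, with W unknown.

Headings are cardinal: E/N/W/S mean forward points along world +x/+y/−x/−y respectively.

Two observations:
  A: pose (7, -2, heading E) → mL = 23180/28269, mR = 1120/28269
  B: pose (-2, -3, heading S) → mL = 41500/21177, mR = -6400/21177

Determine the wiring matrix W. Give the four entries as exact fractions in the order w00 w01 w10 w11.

obs A: pose=(7,-2,E) → sL=200/349, sR=40/81, mL=23180/28269, mR=1120/28269
obs B: pose=(-2,-3,S) → sL=200/181, sR=200/117, mL=41500/21177, mR=-6400/21177
sensor matrix S = [[200/349, 40/81], [200/181, 200/117]]; det S = 28864000/66516957
solve [mL_A; mL_B] = S·[w00; w01] and [mR_A; mR_B] = S·[w10; w11]:
  w00 = 1, w01 = 1/2, w10 = 1/2, w11 = -1/2

1 1/2 1/2 -1/2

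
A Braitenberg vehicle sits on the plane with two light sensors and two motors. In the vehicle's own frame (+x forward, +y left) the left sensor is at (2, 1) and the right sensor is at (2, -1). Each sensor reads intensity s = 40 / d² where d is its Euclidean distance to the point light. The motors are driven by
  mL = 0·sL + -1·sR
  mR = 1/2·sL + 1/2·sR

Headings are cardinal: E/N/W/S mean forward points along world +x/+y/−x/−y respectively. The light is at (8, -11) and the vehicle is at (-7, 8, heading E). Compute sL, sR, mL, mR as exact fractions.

left sensor world pos  = (-5, 9); dL² = 569
right sensor world pos = (-5, 7); dR² = 493
sL = 40/569 = 40/569
sR = 40/493 = 40/493
mL = 0·sL + -1·sR = -40/493
mR = 1/2·sL + 1/2·sR = 21240/280517

40/569 40/493 -40/493 21240/280517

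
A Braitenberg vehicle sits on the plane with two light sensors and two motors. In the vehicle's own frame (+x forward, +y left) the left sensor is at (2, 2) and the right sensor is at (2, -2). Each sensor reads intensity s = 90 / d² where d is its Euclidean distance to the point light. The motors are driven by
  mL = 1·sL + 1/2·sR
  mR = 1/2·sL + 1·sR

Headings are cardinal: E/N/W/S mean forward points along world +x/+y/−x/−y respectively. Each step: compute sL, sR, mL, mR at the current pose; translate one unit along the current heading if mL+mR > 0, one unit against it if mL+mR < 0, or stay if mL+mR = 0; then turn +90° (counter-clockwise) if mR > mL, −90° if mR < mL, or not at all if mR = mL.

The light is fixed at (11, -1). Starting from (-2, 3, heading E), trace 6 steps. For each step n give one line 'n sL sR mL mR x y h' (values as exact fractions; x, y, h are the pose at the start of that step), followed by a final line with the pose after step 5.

0 90/157 18/25 3663/3925 3951/3925 -2 3 E
1 45/116 45/68 2835/3944 3375/3944 -1 3 N
2 18/41 18/49 1251/2009 1179/2009 -1 4 W
3 45/137 9/17 2763/4658 3231/4658 -2 4 N
4 90/241 90/289 36855/69649 34695/69649 -2 5 W
5 9/32 45/104 207/416 477/832 -3 5 N
final -3 6 W

n=0: pose=(-2,3,E); sL=90/157, sR=18/25; mL=3663/3925, mR=3951/3925; mL+mR=7614/3925 → advance +1; mR−mL=288/3925 → turn +1·90°
n=1: pose=(-1,3,N); sL=45/116, sR=45/68; mL=2835/3944, mR=3375/3944; mL+mR=3105/1972 → advance +1; mR−mL=135/986 → turn +1·90°
n=2: pose=(-1,4,W); sL=18/41, sR=18/49; mL=1251/2009, mR=1179/2009; mL+mR=2430/2009 → advance +1; mR−mL=-72/2009 → turn -1·90°
n=3: pose=(-2,4,N); sL=45/137, sR=9/17; mL=2763/4658, mR=3231/4658; mL+mR=2997/2329 → advance +1; mR−mL=234/2329 → turn +1·90°
n=4: pose=(-2,5,W); sL=90/241, sR=90/289; mL=36855/69649, mR=34695/69649; mL+mR=71550/69649 → advance +1; mR−mL=-2160/69649 → turn -1·90°
n=5: pose=(-3,5,N); sL=9/32, sR=45/104; mL=207/416, mR=477/832; mL+mR=891/832 → advance +1; mR−mL=63/832 → turn +1·90°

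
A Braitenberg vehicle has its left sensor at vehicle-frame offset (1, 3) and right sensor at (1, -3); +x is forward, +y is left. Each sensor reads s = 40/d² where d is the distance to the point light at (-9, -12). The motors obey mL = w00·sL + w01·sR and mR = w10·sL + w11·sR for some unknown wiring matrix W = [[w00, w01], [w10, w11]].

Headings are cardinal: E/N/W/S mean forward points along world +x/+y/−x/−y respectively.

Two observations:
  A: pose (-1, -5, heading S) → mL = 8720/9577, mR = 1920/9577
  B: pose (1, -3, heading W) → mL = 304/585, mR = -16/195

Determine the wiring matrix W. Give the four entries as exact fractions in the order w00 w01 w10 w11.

1 1 -1/2 1/2

obs A: pose=(-1,-5,S) → sL=40/157, sR=40/61, mL=8720/9577, mR=1920/9577
obs B: pose=(1,-3,W) → sL=40/117, sR=8/45, mL=304/585, mR=-16/195
sensor matrix S = [[40/157, 40/61], [40/117, 8/45]]; det S = -22272/124501
solve [mL_A; mL_B] = S·[w00; w01] and [mR_A; mR_B] = S·[w10; w11]:
  w00 = 1, w01 = 1, w10 = -1/2, w11 = 1/2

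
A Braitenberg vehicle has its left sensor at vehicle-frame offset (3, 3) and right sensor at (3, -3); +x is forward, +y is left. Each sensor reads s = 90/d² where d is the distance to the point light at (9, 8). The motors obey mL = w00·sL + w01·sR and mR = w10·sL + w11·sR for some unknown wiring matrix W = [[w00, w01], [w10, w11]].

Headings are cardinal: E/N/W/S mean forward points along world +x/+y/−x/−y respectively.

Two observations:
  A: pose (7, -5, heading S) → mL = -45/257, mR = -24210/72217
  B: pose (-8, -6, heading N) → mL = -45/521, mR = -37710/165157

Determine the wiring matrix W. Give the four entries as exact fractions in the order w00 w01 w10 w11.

obs A: pose=(7,-5,S) → sL=90/257, sR=90/281, mL=-45/257, mR=-24210/72217
obs B: pose=(-8,-6,N) → sL=90/521, sR=90/317, mL=-45/521, mR=-37710/165157
sensor matrix S = [[90/257, 90/281], [90/521, 90/317]]; det S = 525949200/11927143069
solve [mL_A; mL_B] = S·[w00; w01] and [mR_A; mR_B] = S·[w10; w11]:
  w00 = -1/2, w01 = 0, w10 = -1/2, w11 = -1/2

-1/2 0 -1/2 -1/2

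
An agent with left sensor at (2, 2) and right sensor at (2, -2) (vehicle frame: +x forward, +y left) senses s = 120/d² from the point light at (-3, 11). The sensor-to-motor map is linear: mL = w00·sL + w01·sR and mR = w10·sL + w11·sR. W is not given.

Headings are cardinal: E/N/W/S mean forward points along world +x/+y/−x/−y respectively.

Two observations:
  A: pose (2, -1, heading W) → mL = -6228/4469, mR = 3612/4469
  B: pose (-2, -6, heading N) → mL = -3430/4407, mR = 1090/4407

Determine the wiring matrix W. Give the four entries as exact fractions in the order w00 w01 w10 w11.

-1/2 -1 -1/2 1

obs A: pose=(2,-1,W) → sL=24/41, sR=120/109, mL=-6228/4469, mR=3612/4469
obs B: pose=(-2,-6,N) → sL=60/113, sR=20/39, mL=-3430/4407, mR=1090/4407
sensor matrix S = [[24/41, 120/109], [60/113, 20/39]]; det S = -1866880/6564961
solve [mL_A; mL_B] = S·[w00; w01] and [mR_A; mR_B] = S·[w10; w11]:
  w00 = -1/2, w01 = -1, w10 = -1/2, w11 = 1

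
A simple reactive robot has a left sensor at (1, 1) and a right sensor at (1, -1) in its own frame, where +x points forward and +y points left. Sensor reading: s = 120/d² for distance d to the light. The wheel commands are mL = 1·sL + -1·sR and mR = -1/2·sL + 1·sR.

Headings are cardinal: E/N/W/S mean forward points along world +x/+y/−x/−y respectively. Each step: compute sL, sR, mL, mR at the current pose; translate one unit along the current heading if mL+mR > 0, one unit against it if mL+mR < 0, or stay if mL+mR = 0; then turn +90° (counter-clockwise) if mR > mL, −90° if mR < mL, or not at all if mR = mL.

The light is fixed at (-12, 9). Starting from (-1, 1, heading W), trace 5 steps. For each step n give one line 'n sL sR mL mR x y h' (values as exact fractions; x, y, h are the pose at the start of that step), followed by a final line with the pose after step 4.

n=0: pose=(-1,1,W); sL=120/181, sR=120/149; mL=-3840/26969, mR=12780/26969; mL+mR=60/181 → advance +1; mR−mL=16620/26969 → turn +1·90°
n=1: pose=(-2,1,S); sL=60/101, sR=20/27; mL=-400/2727, mR=1210/2727; mL+mR=30/101 → advance +1; mR−mL=1610/2727 → turn +1·90°
n=2: pose=(-2,0,E); sL=24/37, sR=120/221; mL=864/8177, mR=1788/8177; mL+mR=12/37 → advance +1; mR−mL=924/8177 → turn +1·90°
n=3: pose=(-1,0,N); sL=30/41, sR=15/26; mL=165/1066, mR=225/1066; mL+mR=15/41 → advance +1; mR−mL=30/533 → turn +1·90°
n=4: pose=(-1,1,W); sL=120/181, sR=120/149; mL=-3840/26969, mR=12780/26969; mL+mR=60/181 → advance +1; mR−mL=16620/26969 → turn +1·90°

0 120/181 120/149 -3840/26969 12780/26969 -1 1 W
1 60/101 20/27 -400/2727 1210/2727 -2 1 S
2 24/37 120/221 864/8177 1788/8177 -2 0 E
3 30/41 15/26 165/1066 225/1066 -1 0 N
4 120/181 120/149 -3840/26969 12780/26969 -1 1 W
final -2 1 S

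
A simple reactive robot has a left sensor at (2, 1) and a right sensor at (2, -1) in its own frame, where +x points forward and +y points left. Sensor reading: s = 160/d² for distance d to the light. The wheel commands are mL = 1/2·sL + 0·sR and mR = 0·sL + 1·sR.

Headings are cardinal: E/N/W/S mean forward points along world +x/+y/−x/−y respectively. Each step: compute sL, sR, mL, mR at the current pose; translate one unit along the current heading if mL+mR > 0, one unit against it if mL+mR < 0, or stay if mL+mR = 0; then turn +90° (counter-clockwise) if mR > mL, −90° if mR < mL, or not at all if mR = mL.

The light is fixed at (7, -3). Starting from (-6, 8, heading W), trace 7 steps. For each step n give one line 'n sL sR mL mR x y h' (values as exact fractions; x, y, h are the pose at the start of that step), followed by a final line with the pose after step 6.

0 32/65 160/369 16/65 160/369 -6 8 W
1 16/25 80/153 8/25 80/153 -7 8 S
2 32/53 32/45 16/53 32/45 -7 7 E
3 8/17 5/9 4/17 5/9 -6 7 N
4 32/65 160/369 16/65 160/369 -6 8 W
5 16/25 80/153 8/25 80/153 -7 8 S
6 32/53 32/45 16/53 32/45 -7 7 E
final -6 7 N

n=0: pose=(-6,8,W); sL=32/65, sR=160/369; mL=16/65, mR=160/369; mL+mR=16304/23985 → advance +1; mR−mL=4496/23985 → turn +1·90°
n=1: pose=(-7,8,S); sL=16/25, sR=80/153; mL=8/25, mR=80/153; mL+mR=3224/3825 → advance +1; mR−mL=776/3825 → turn +1·90°
n=2: pose=(-7,7,E); sL=32/53, sR=32/45; mL=16/53, mR=32/45; mL+mR=2416/2385 → advance +1; mR−mL=976/2385 → turn +1·90°
n=3: pose=(-6,7,N); sL=8/17, sR=5/9; mL=4/17, mR=5/9; mL+mR=121/153 → advance +1; mR−mL=49/153 → turn +1·90°
n=4: pose=(-6,8,W); sL=32/65, sR=160/369; mL=16/65, mR=160/369; mL+mR=16304/23985 → advance +1; mR−mL=4496/23985 → turn +1·90°
n=5: pose=(-7,8,S); sL=16/25, sR=80/153; mL=8/25, mR=80/153; mL+mR=3224/3825 → advance +1; mR−mL=776/3825 → turn +1·90°
n=6: pose=(-7,7,E); sL=32/53, sR=32/45; mL=16/53, mR=32/45; mL+mR=2416/2385 → advance +1; mR−mL=976/2385 → turn +1·90°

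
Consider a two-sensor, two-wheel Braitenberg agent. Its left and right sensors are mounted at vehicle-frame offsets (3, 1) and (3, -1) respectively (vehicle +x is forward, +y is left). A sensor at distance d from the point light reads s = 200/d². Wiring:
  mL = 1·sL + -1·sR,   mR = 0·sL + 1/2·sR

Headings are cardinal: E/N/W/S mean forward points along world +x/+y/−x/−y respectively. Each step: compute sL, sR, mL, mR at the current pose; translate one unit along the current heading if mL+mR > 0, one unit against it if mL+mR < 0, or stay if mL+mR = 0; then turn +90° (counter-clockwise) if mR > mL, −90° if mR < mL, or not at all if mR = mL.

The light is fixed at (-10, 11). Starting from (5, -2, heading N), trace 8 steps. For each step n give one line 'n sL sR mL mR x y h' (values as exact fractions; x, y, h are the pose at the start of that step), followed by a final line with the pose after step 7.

0 25/37 50/89 375/3293 25/89 5 -2 N
1 200/313 40/53 -1920/16589 20/53 5 -1 W
2 4/9 100/197 -112/1773 50/197 4 -1 S
3 200/433 40/97 2080/42001 20/97 4 -2 E
4 25/37 50/89 375/3293 25/89 5 -2 N
5 200/313 40/53 -1920/16589 20/53 5 -1 W
6 4/9 100/197 -112/1773 50/197 4 -1 S
7 200/433 40/97 2080/42001 20/97 4 -2 E
final 5 -2 N

n=0: pose=(5,-2,N); sL=25/37, sR=50/89; mL=375/3293, mR=25/89; mL+mR=1300/3293 → advance +1; mR−mL=550/3293 → turn +1·90°
n=1: pose=(5,-1,W); sL=200/313, sR=40/53; mL=-1920/16589, mR=20/53; mL+mR=4340/16589 → advance +1; mR−mL=8180/16589 → turn +1·90°
n=2: pose=(4,-1,S); sL=4/9, sR=100/197; mL=-112/1773, mR=50/197; mL+mR=338/1773 → advance +1; mR−mL=562/1773 → turn +1·90°
n=3: pose=(4,-2,E); sL=200/433, sR=40/97; mL=2080/42001, mR=20/97; mL+mR=10740/42001 → advance +1; mR−mL=6580/42001 → turn +1·90°
n=4: pose=(5,-2,N); sL=25/37, sR=50/89; mL=375/3293, mR=25/89; mL+mR=1300/3293 → advance +1; mR−mL=550/3293 → turn +1·90°
n=5: pose=(5,-1,W); sL=200/313, sR=40/53; mL=-1920/16589, mR=20/53; mL+mR=4340/16589 → advance +1; mR−mL=8180/16589 → turn +1·90°
n=6: pose=(4,-1,S); sL=4/9, sR=100/197; mL=-112/1773, mR=50/197; mL+mR=338/1773 → advance +1; mR−mL=562/1773 → turn +1·90°
n=7: pose=(4,-2,E); sL=200/433, sR=40/97; mL=2080/42001, mR=20/97; mL+mR=10740/42001 → advance +1; mR−mL=6580/42001 → turn +1·90°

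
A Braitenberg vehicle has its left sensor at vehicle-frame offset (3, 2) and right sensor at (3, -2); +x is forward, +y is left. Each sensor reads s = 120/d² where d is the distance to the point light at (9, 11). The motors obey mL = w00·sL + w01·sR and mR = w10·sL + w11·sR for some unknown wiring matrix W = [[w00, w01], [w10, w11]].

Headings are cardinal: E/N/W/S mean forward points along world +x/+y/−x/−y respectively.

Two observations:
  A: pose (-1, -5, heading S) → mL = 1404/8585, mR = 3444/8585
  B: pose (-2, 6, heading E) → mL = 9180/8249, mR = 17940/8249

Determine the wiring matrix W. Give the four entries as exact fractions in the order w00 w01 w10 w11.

1 -1/2 1 1/2

obs A: pose=(-1,-5,S) → sL=24/85, sR=24/101, mL=1404/8585, mR=3444/8585
obs B: pose=(-2,6,E) → sL=120/73, sR=120/113, mL=9180/8249, mR=17940/8249
sensor matrix S = [[24/85, 24/101], [120/73, 120/113]]; det S = -1285632/14163533
solve [mL_A; mL_B] = S·[w00; w01] and [mR_A; mR_B] = S·[w10; w11]:
  w00 = 1, w01 = -1/2, w10 = 1, w11 = 1/2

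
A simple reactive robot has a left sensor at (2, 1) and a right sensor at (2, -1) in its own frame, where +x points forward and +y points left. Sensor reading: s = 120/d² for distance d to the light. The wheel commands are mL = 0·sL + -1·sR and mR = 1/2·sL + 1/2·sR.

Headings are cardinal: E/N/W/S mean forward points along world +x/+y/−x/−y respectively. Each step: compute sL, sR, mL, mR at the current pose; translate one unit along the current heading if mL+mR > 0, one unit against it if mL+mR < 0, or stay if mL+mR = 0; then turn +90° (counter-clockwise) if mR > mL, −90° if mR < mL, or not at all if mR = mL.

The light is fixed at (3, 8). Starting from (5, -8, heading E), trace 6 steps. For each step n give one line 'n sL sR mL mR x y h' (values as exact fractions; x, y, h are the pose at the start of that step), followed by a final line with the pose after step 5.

0 120/241 24/61 -24/61 6552/14701 5 -8 E
1 3/5 30/53 -30/53 309/530 6 -8 N
2 120/257 120/197 -120/197 27240/50629 6 -7 W
3 60/157 60/149 -60/149 9180/23393 7 -7 S
4 24/41 40/87 -40/87 1864/3567 7 -6 E
5 3/4 2/3 -2/3 17/24 8 -6 N
final 8 -5 W

n=0: pose=(5,-8,E); sL=120/241, sR=24/61; mL=-24/61, mR=6552/14701; mL+mR=768/14701 → advance +1; mR−mL=12336/14701 → turn +1·90°
n=1: pose=(6,-8,N); sL=3/5, sR=30/53; mL=-30/53, mR=309/530; mL+mR=9/530 → advance +1; mR−mL=609/530 → turn +1·90°
n=2: pose=(6,-7,W); sL=120/257, sR=120/197; mL=-120/197, mR=27240/50629; mL+mR=-3600/50629 → advance -1; mR−mL=58080/50629 → turn +1·90°
n=3: pose=(7,-7,S); sL=60/157, sR=60/149; mL=-60/149, mR=9180/23393; mL+mR=-240/23393 → advance -1; mR−mL=18600/23393 → turn +1·90°
n=4: pose=(7,-6,E); sL=24/41, sR=40/87; mL=-40/87, mR=1864/3567; mL+mR=224/3567 → advance +1; mR−mL=1168/1189 → turn +1·90°
n=5: pose=(8,-6,N); sL=3/4, sR=2/3; mL=-2/3, mR=17/24; mL+mR=1/24 → advance +1; mR−mL=11/8 → turn +1·90°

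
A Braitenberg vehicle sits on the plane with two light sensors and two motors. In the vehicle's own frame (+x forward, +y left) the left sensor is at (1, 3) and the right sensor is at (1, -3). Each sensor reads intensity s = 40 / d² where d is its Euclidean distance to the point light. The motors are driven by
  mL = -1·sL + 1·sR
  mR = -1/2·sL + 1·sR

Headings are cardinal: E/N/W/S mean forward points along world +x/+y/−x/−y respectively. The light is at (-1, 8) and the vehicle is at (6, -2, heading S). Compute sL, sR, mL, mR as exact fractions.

40/221 40/137 3360/30277 6100/30277

left sensor world pos  = (9, -3); dL² = 221
right sensor world pos = (3, -3); dR² = 137
sL = 40/221 = 40/221
sR = 40/137 = 40/137
mL = -1·sL + 1·sR = 3360/30277
mR = -1/2·sL + 1·sR = 6100/30277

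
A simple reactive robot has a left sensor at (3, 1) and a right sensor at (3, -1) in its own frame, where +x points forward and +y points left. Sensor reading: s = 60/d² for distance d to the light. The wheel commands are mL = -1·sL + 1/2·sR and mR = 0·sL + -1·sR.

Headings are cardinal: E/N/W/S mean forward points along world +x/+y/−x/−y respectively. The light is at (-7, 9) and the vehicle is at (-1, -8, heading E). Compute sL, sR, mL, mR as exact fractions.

60/337 4/27 -946/9099 -4/27

left sensor world pos  = (2, -7); dL² = 337
right sensor world pos = (2, -9); dR² = 405
sL = 60/337 = 60/337
sR = 60/405 = 4/27
mL = -1·sL + 1/2·sR = -946/9099
mR = 0·sL + -1·sR = -4/27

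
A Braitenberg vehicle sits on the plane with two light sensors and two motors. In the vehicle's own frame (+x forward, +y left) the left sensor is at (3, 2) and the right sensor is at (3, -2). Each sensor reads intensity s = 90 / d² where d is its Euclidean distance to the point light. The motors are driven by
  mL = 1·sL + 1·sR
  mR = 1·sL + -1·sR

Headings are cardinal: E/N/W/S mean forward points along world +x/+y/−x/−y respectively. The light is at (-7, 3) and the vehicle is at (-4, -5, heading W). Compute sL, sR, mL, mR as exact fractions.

9/10 5/2 17/5 -8/5

left sensor world pos  = (-7, -7); dL² = 100
right sensor world pos = (-7, -3); dR² = 36
sL = 90/100 = 9/10
sR = 90/36 = 5/2
mL = 1·sL + 1·sR = 17/5
mR = 1·sL + -1·sR = -8/5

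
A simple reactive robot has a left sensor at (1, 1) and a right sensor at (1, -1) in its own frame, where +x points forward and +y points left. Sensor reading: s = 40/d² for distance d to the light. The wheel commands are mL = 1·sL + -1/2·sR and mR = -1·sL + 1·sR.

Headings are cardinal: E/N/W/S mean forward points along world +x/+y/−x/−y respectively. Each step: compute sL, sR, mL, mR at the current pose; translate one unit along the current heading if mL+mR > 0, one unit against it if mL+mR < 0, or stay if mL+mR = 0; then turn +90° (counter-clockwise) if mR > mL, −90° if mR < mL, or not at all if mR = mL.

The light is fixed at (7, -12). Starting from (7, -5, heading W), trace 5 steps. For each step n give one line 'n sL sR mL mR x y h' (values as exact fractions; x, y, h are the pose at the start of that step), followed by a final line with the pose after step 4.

n=0: pose=(7,-5,W); sL=40/37, sR=8/13; mL=372/481, mR=-224/481; mL+mR=4/13 → advance +1; mR−mL=-596/481 → turn -1·90°
n=1: pose=(6,-5,N); sL=10/17, sR=5/8; mL=75/272, mR=5/136; mL+mR=5/16 → advance +1; mR−mL=-65/272 → turn -1·90°
n=2: pose=(6,-4,E); sL=40/81, sR=40/49; mL=340/3969, mR=1280/3969; mL+mR=20/49 → advance +1; mR−mL=940/3969 → turn +1·90°
n=3: pose=(7,-4,N); sL=20/41, sR=20/41; mL=10/41, mR=0; mL+mR=10/41 → advance +1; mR−mL=-10/41 → turn -1·90°
n=4: pose=(7,-3,E); sL=40/101, sR=8/13; mL=116/1313, mR=288/1313; mL+mR=4/13 → advance +1; mR−mL=172/1313 → turn +1·90°

0 40/37 8/13 372/481 -224/481 7 -5 W
1 10/17 5/8 75/272 5/136 6 -5 N
2 40/81 40/49 340/3969 1280/3969 6 -4 E
3 20/41 20/41 10/41 0 7 -4 N
4 40/101 8/13 116/1313 288/1313 7 -3 E
final 8 -3 N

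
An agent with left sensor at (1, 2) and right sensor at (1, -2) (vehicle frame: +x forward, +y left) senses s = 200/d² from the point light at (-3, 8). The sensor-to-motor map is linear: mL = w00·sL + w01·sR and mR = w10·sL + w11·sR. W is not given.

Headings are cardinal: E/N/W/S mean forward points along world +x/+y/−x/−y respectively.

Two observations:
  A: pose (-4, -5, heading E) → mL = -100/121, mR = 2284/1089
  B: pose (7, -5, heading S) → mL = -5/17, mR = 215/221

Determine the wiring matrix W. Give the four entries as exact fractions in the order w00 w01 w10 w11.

-1/2 0 1 1/2

obs A: pose=(-4,-5,E) → sL=200/121, sR=8/9, mL=-100/121, mR=2284/1089
obs B: pose=(7,-5,S) → sL=10/17, sR=10/13, mL=-5/17, mR=215/221
sensor matrix S = [[200/121, 8/9], [10/17, 10/13]]; det S = 180160/240669
solve [mL_A; mL_B] = S·[w00; w01] and [mR_A; mR_B] = S·[w10; w11]:
  w00 = -1/2, w01 = 0, w10 = 1, w11 = 1/2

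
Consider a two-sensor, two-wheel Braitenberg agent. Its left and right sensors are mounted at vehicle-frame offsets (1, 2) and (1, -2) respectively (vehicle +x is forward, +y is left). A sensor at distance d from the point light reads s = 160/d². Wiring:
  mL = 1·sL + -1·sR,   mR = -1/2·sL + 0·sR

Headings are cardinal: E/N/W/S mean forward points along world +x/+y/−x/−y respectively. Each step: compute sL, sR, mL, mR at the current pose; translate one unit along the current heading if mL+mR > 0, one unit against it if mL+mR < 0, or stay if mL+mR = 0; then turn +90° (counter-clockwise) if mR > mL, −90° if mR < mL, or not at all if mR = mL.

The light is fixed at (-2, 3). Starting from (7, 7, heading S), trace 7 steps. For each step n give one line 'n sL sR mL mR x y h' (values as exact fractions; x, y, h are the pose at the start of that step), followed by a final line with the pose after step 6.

n=0: pose=(7,7,S); sL=16/13, sR=80/29; mL=-576/377, mR=-8/13; mL+mR=-808/377 → advance -1; mR−mL=344/377 → turn +1·90°
n=1: pose=(7,8,E); sL=160/149, sR=160/109; mL=-6400/16241, mR=-80/149; mL+mR=-15120/16241 → advance -1; mR−mL=-2320/16241 → turn -1·90°
n=2: pose=(6,8,S); sL=40/29, sR=40/13; mL=-640/377, mR=-20/29; mL+mR=-900/377 → advance -1; mR−mL=380/377 → turn +1·90°
n=3: pose=(6,9,E); sL=32/29, sR=160/97; mL=-1536/2813, mR=-16/29; mL+mR=-3088/2813 → advance -1; mR−mL=-16/2813 → turn -1·90°
n=4: pose=(5,9,S); sL=80/53, sR=16/5; mL=-448/265, mR=-40/53; mL+mR=-648/265 → advance -1; mR−mL=248/265 → turn +1·90°
n=5: pose=(5,10,E); sL=32/29, sR=160/89; mL=-1792/2581, mR=-16/29; mL+mR=-3216/2581 → advance -1; mR−mL=368/2581 → turn +1·90°
n=6: pose=(4,10,N); sL=2, sR=5/4; mL=3/4, mR=-1; mL+mR=-1/4 → advance -1; mR−mL=-7/4 → turn -1·90°

0 16/13 80/29 -576/377 -8/13 7 7 S
1 160/149 160/109 -6400/16241 -80/149 7 8 E
2 40/29 40/13 -640/377 -20/29 6 8 S
3 32/29 160/97 -1536/2813 -16/29 6 9 E
4 80/53 16/5 -448/265 -40/53 5 9 S
5 32/29 160/89 -1792/2581 -16/29 5 10 E
6 2 5/4 3/4 -1 4 10 N
final 4 9 E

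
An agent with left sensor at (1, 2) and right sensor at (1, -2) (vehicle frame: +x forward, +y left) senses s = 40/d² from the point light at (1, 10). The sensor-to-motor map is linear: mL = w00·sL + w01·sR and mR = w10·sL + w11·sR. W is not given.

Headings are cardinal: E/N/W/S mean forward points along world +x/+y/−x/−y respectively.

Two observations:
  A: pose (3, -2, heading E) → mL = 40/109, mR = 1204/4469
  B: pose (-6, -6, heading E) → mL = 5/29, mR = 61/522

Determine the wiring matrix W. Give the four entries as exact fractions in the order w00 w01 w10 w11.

1 0 1 -1/2

obs A: pose=(3,-2,E) → sL=40/109, sR=8/41, mL=40/109, mR=1204/4469
obs B: pose=(-6,-6,E) → sL=5/29, sR=1/9, mL=5/29, mR=61/522
sensor matrix S = [[40/109, 8/41], [5/29, 1/9]]; det S = 8320/1166409
solve [mL_A; mL_B] = S·[w00; w01] and [mR_A; mR_B] = S·[w10; w11]:
  w00 = 1, w01 = 0, w10 = 1, w11 = -1/2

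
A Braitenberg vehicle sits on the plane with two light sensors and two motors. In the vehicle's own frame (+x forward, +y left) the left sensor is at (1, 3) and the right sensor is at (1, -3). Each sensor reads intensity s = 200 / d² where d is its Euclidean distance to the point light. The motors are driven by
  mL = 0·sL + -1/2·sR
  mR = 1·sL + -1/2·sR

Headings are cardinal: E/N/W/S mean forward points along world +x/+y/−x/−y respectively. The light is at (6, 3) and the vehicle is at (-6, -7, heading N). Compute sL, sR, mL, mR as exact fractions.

left sensor world pos  = (-9, -6); dL² = 306
right sensor world pos = (-3, -6); dR² = 162
sL = 200/306 = 100/153
sR = 200/162 = 100/81
mL = 0·sL + -1/2·sR = -50/81
mR = 1·sL + -1/2·sR = 50/1377

100/153 100/81 -50/81 50/1377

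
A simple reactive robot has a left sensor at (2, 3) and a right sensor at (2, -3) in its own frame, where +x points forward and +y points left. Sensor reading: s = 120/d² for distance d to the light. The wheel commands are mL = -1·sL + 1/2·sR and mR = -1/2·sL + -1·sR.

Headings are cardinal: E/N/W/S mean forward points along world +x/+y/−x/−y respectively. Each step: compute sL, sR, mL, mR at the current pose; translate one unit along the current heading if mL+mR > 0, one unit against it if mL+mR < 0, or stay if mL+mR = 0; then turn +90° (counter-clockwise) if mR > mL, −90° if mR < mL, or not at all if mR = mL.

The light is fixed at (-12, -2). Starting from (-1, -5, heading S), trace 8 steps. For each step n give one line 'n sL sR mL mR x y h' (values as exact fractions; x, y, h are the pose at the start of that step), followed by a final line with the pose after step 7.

0 120/221 120/89 2580/19669 -31860/19669 -1 -5 S
1 60/53 60/41 -870/2173 -4410/2173 -1 -4 W
2 40/27 8/15 -164/135 -172/135 0 -4 N
3 30/49 15/29 -1005/2842 -1170/1421 0 -5 E
4 120/221 120/89 2580/19669 -31860/19669 -1 -5 S
5 60/53 60/41 -870/2173 -4410/2173 -1 -4 W
6 40/27 8/15 -164/135 -172/135 0 -4 N
7 30/49 15/29 -1005/2842 -1170/1421 0 -5 E
final -1 -5 S

n=0: pose=(-1,-5,S); sL=120/221, sR=120/89; mL=2580/19669, mR=-31860/19669; mL+mR=-29280/19669 → advance -1; mR−mL=-34440/19669 → turn -1·90°
n=1: pose=(-1,-4,W); sL=60/53, sR=60/41; mL=-870/2173, mR=-4410/2173; mL+mR=-5280/2173 → advance -1; mR−mL=-3540/2173 → turn -1·90°
n=2: pose=(0,-4,N); sL=40/27, sR=8/15; mL=-164/135, mR=-172/135; mL+mR=-112/45 → advance -1; mR−mL=-8/135 → turn -1·90°
n=3: pose=(0,-5,E); sL=30/49, sR=15/29; mL=-1005/2842, mR=-1170/1421; mL+mR=-3345/2842 → advance -1; mR−mL=-1335/2842 → turn -1·90°
n=4: pose=(-1,-5,S); sL=120/221, sR=120/89; mL=2580/19669, mR=-31860/19669; mL+mR=-29280/19669 → advance -1; mR−mL=-34440/19669 → turn -1·90°
n=5: pose=(-1,-4,W); sL=60/53, sR=60/41; mL=-870/2173, mR=-4410/2173; mL+mR=-5280/2173 → advance -1; mR−mL=-3540/2173 → turn -1·90°
n=6: pose=(0,-4,N); sL=40/27, sR=8/15; mL=-164/135, mR=-172/135; mL+mR=-112/45 → advance -1; mR−mL=-8/135 → turn -1·90°
n=7: pose=(0,-5,E); sL=30/49, sR=15/29; mL=-1005/2842, mR=-1170/1421; mL+mR=-3345/2842 → advance -1; mR−mL=-1335/2842 → turn -1·90°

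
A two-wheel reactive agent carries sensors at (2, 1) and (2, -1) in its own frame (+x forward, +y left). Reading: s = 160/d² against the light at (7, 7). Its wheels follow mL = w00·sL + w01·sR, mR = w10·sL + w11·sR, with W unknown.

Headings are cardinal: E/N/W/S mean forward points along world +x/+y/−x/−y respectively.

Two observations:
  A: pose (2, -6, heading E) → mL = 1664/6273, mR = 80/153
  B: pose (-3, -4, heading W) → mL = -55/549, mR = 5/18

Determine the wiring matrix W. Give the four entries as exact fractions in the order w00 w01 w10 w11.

1 -1 1/2 0

obs A: pose=(2,-6,E) → sL=160/153, sR=32/41, mL=1664/6273, mR=80/153
obs B: pose=(-3,-4,W) → sL=5/9, sR=40/61, mL=-55/549, mR=5/18
sensor matrix S = [[160/153, 32/41], [5/9, 40/61]]; det S = 10720/42517
solve [mL_A; mL_B] = S·[w00; w01] and [mR_A; mR_B] = S·[w10; w11]:
  w00 = 1, w01 = -1, w10 = 1/2, w11 = 0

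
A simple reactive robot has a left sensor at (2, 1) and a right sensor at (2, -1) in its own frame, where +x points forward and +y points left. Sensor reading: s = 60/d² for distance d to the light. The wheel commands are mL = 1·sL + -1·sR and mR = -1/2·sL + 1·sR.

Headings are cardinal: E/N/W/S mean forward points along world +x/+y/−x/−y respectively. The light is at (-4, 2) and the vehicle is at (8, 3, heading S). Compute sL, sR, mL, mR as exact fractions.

6/17 30/61 -144/1037 327/1037

left sensor world pos  = (9, 1); dL² = 170
right sensor world pos = (7, 1); dR² = 122
sL = 60/170 = 6/17
sR = 60/122 = 30/61
mL = 1·sL + -1·sR = -144/1037
mR = -1/2·sL + 1·sR = 327/1037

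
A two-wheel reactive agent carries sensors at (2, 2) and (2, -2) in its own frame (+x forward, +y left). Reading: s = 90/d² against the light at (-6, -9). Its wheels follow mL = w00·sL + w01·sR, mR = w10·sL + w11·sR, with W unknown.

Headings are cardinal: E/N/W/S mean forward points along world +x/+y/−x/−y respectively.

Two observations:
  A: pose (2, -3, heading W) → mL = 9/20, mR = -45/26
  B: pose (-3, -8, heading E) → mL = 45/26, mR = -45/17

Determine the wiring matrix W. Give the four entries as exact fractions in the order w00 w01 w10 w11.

obs A: pose=(2,-3,W) → sL=45/26, sR=9/10, mL=9/20, mR=-45/26
obs B: pose=(-3,-8,E) → sL=45/17, sR=45/13, mL=45/26, mR=-45/17
sensor matrix S = [[45/26, 9/10], [45/17, 45/13]]; det S = 10368/2873
solve [mL_A; mL_B] = S·[w00; w01] and [mR_A; mR_B] = S·[w10; w11]:
  w00 = 0, w01 = 1/2, w10 = -1, w11 = 0

0 1/2 -1 0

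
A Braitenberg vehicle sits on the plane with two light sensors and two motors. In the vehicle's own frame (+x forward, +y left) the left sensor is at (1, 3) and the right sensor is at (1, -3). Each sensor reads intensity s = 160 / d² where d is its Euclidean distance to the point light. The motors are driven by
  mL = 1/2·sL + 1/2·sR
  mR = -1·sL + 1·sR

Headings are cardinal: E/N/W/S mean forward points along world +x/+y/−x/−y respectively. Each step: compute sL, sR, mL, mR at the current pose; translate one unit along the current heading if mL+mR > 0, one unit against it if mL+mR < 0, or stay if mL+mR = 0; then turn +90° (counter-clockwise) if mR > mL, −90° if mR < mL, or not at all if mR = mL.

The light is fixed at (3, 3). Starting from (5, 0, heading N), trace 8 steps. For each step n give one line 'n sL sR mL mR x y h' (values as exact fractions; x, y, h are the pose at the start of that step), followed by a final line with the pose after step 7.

0 32 160/29 544/29 -768/29 5 0 N
1 16 80/29 272/29 -384/29 5 -1 E
2 160/41 160/29 5600/1189 1920/1189 4 -1 S
3 5/2 40 85/4 75/2 4 -2 W
4 32/9 32/9 32/9 0 3 -2 S
5 80/41 16 368/41 576/41 3 -3 W
6 160/53 32/13 1888/689 -384/689 2 -3 S
7 20/13 8 62/13 84/13 2 -4 W
final 1 -4 S

n=0: pose=(5,0,N); sL=32, sR=160/29; mL=544/29, mR=-768/29; mL+mR=-224/29 → advance -1; mR−mL=-1312/29 → turn -1·90°
n=1: pose=(5,-1,E); sL=16, sR=80/29; mL=272/29, mR=-384/29; mL+mR=-112/29 → advance -1; mR−mL=-656/29 → turn -1·90°
n=2: pose=(4,-1,S); sL=160/41, sR=160/29; mL=5600/1189, mR=1920/1189; mL+mR=7520/1189 → advance +1; mR−mL=-3680/1189 → turn -1·90°
n=3: pose=(4,-2,W); sL=5/2, sR=40; mL=85/4, mR=75/2; mL+mR=235/4 → advance +1; mR−mL=65/4 → turn +1·90°
n=4: pose=(3,-2,S); sL=32/9, sR=32/9; mL=32/9, mR=0; mL+mR=32/9 → advance +1; mR−mL=-32/9 → turn -1·90°
n=5: pose=(3,-3,W); sL=80/41, sR=16; mL=368/41, mR=576/41; mL+mR=944/41 → advance +1; mR−mL=208/41 → turn +1·90°
n=6: pose=(2,-3,S); sL=160/53, sR=32/13; mL=1888/689, mR=-384/689; mL+mR=1504/689 → advance +1; mR−mL=-2272/689 → turn -1·90°
n=7: pose=(2,-4,W); sL=20/13, sR=8; mL=62/13, mR=84/13; mL+mR=146/13 → advance +1; mR−mL=22/13 → turn +1·90°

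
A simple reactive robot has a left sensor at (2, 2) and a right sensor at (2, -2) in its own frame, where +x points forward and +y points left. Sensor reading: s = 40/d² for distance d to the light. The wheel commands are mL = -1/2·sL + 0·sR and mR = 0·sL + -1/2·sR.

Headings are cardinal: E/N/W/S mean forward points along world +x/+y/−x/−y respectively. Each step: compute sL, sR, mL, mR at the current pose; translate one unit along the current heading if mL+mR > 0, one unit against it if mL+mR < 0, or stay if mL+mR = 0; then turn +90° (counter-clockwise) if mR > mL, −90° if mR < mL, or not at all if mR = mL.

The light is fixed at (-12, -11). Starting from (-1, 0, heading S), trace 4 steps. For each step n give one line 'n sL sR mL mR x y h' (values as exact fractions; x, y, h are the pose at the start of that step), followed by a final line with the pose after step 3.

n=0: pose=(-1,0,S); sL=4/25, sR=20/81; mL=-2/25, mR=-10/81; mL+mR=-412/2025 → advance -1; mR−mL=-88/2025 → turn -1·90°
n=1: pose=(-1,1,W); sL=40/181, sR=40/277; mL=-20/181, mR=-20/277; mL+mR=-9160/50137 → advance -1; mR−mL=1920/50137 → turn +1·90°
n=2: pose=(0,1,S); sL=5/37, sR=1/5; mL=-5/74, mR=-1/10; mL+mR=-31/185 → advance -1; mR−mL=-6/185 → turn -1·90°
n=3: pose=(0,2,W); sL=40/221, sR=8/65; mL=-20/221, mR=-4/65; mL+mR=-168/1105 → advance -1; mR−mL=32/1105 → turn +1·90°

0 4/25 20/81 -2/25 -10/81 -1 0 S
1 40/181 40/277 -20/181 -20/277 -1 1 W
2 5/37 1/5 -5/74 -1/10 0 1 S
3 40/221 8/65 -20/221 -4/65 0 2 W
final 1 2 S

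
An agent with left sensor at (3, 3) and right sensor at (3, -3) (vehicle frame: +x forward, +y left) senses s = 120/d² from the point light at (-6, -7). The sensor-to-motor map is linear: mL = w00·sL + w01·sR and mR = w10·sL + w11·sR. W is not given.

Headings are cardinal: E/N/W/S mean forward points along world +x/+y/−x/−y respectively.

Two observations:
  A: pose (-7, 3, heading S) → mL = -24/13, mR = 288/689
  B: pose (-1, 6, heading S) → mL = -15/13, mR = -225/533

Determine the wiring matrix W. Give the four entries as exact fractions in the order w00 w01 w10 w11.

obs A: pose=(-7,3,S) → sL=120/53, sR=24/13, mL=-24/13, mR=288/689
obs B: pose=(-1,6,S) → sL=30/41, sR=15/13, mL=-15/13, mR=-225/533
sensor matrix S = [[120/53, 24/13], [30/41, 15/13]]; det S = 35640/28249
solve [mL_A; mL_B] = S·[w00; w01] and [mR_A; mR_B] = S·[w10; w11]:
  w00 = 0, w01 = -1, w10 = 1, w11 = -1

0 -1 1 -1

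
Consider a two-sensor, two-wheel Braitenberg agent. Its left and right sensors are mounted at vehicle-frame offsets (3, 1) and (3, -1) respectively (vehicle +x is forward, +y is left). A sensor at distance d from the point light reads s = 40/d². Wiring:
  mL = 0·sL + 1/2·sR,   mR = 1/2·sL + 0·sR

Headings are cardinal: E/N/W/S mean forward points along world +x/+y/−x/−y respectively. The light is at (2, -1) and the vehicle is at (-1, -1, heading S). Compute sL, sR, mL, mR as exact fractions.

40/13 8/5 4/5 20/13

left sensor world pos  = (0, -4); dL² = 13
right sensor world pos = (-2, -4); dR² = 25
sL = 40/13 = 40/13
sR = 40/25 = 8/5
mL = 0·sL + 1/2·sR = 4/5
mR = 1/2·sL + 0·sR = 20/13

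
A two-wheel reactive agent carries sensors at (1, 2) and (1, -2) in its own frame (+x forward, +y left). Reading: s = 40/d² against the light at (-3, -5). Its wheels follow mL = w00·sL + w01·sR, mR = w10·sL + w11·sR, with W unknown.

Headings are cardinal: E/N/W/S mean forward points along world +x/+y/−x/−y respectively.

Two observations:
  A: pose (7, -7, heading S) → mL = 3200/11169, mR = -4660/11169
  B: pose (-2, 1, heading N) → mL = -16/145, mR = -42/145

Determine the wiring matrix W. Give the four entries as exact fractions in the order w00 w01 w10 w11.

obs A: pose=(7,-7,S) → sL=40/153, sR=40/73, mL=3200/11169, mR=-4660/11169
obs B: pose=(-2,1,N) → sL=4/5, sR=20/29, mL=-16/145, mR=-42/145
sensor matrix S = [[40/153, 40/73], [4/5, 20/29]]; det S = -83584/323901
solve [mL_A; mL_B] = S·[w00; w01] and [mR_A; mR_B] = S·[w10; w11]:
  w00 = -1, w01 = 1, w10 = 1/2, w11 = -1

-1 1 1/2 -1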